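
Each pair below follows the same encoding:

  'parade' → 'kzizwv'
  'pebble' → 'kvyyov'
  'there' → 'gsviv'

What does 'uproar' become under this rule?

fkilzi

This is the alphabet-reversal cipher (Atbash): a becomes z, b becomes y, etc.
Applying it to uproar: u↔f, p↔k, r↔i, o↔l, a↔z, r↔i.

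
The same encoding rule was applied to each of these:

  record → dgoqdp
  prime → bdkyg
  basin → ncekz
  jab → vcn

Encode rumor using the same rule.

dwyqd

The shift depends on letter class: consonant r→d is +12, but vowel e→g is +2. Vowels shift forward by 2 and consonants shift forward by 12.
Applying it to rumor: r(cons)+12=d, u(vowel)+2=w, m(cons)+12=y, o(vowel)+2=q, r(cons)+12=d.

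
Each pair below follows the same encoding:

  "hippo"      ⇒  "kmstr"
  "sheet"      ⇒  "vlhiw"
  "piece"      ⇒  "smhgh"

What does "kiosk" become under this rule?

Shifts by position in hippo: pos 0: h→k (+3), pos 1: i→m (+4), pos 2: p→s (+3), pos 3: p→t (+4) — repeating every 2. A repeating key of period 2 is used — shifts +3, +4 over and over.
For kiosk: k+3=n, i+4=m, o+3=r, s+4=w, k+3=n.

nmrwn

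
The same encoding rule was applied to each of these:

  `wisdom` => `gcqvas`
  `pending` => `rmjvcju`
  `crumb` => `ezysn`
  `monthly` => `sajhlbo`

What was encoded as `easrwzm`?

compare

w(22)→g(6) and i(8)→c(2) fit y≡17x+22 (mod 26); the inverse of 17 mod 26 is 23. Each letter's alphabet position (a=0..z=25) is mapped through 17·x+22 mod 26 — an affine cipher.
Undoing it on easrwzm: e(4)→23·(4−22)≡2=c; a(0)→23·(0−22)≡14=o; s(18)→23·(18−22)≡12=m; r(17)→23·(17−22)≡15=p; w(22)→23·(22−22)≡0=a; z(25)→23·(25−22)≡17=r; m(12)→23·(12−22)≡4=e (all mod 26).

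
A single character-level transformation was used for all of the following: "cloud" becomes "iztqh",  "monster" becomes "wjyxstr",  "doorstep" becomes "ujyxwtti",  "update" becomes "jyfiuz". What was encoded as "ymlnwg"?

Two steps: reverse the string, then apply a Caesar shift of +5.
Reversing it on ymlnwg: shift back: y−5=t, m−5=h, l−5=g, n−5=i, w−5=r, g−5=b → thgirb; then reverse → bright.

bright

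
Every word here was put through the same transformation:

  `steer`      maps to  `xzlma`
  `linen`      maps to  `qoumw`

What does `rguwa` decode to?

manor

In steer: s→x is +5, t→z is +6, e→l is +7, e→m is +8 — the shift increases by 1 each position. Each letter shifts forward by (position + 5), i.e. 5, 6, 7, … — the shift grows by one for each successive letter.
Decoding rguwa: r−5=m, g−6=a, u−7=n, w−8=o, a−9=r.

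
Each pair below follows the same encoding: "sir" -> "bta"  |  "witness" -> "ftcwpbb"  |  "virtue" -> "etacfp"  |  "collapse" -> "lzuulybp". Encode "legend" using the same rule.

upppwm

Two shifts are in play — +11 for a/e/i/o/u, +9 for every other letter.
For legend: l(cons)+9=u, e(vowel)+11=p, g(cons)+9=p, e(vowel)+11=p, n(cons)+9=w, d(cons)+9=m.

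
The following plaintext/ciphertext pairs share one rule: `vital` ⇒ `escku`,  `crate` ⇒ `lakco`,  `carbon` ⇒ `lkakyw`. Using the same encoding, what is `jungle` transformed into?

The shift depends on letter class: consonant v→e is +9, but vowel i→s is +10. Two shifts are in play — +10 for a/e/i/o/u, +9 for every other letter.
For jungle: j(cons)+9=s, u(vowel)+10=e, n(cons)+9=w, g(cons)+9=p, l(cons)+9=u, e(vowel)+10=o.

sewpuo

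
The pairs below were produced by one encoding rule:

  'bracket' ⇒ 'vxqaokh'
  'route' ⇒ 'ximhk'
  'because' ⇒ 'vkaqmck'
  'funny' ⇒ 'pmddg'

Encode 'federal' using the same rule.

pkfkxqt

b(1)→v(21) and r(17)→x(23) fit y≡5x+16 (mod 26); the inverse of 5 mod 26 is 21. Treating letters as 0–25, the rule is x ↦ 5x + 16 (mod 26).
Applying it to federal: f(5)→5·5+16≡15=p; e(4)→5·4+16≡10=k; d(3)→5·3+16≡5=f; e(4)→5·4+16≡10=k; r(17)→5·17+16≡23=x; a(0)→5·0+16≡16=q; l(11)→5·11+16≡19=t (all mod 26).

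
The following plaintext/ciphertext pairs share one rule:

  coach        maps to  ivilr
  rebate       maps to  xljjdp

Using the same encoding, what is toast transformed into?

Letter i (0-indexed) is shifted by i+6, so successive shifts are 6, 7, 8, ….
For toast: t+6=z, o+7=v, a+8=i, s+9=b, t+10=d.

zvibd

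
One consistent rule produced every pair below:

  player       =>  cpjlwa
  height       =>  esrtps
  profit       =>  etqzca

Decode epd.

Two steps: reverse the string, then apply a Caesar shift of +11.
Undoing it on epd: shift back: e−11=t, p−11=e, d−11=s → tes; then reverse → set.

set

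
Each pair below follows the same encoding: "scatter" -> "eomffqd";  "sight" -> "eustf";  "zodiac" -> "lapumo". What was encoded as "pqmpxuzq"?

Compare letters: s→e is +12, c→o is +12, a→m is +12 — a constant shift. It's a constant shift of +12 (ROT12).
Reversing it on pqmpxuzq: p−12=d, q−12=e, m−12=a, p−12=d, x−12=l, u−12=i, z−12=n, q−12=e.

deadline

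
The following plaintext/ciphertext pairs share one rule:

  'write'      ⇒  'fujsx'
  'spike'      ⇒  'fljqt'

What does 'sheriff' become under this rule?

ggjsfit

Two steps: reverse the string, then apply a Caesar shift of +1.
Applying it to sheriff: reverse → ffirehs; then shift: f+1=g, f+1=g, i+1=j, r+1=s, e+1=f, h+1=i, s+1=t.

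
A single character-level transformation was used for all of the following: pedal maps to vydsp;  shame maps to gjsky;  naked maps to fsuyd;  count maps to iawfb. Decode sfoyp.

p(15)→v(21) and e(4)→y(24) fit y≡21x+18 (mod 26); the inverse of 21 mod 26 is 5. Each letter's alphabet position (a=0..z=25) is mapped through 21·x+18 mod 26 — an affine cipher.
Undoing it on sfoyp: s(18)→5·(18−18)≡0=a; f(5)→5·(5−18)≡13=n; o(14)→5·(14−18)≡6=g; y(24)→5·(24−18)≡4=e; p(15)→5·(15−18)≡11=l (all mod 26).

angel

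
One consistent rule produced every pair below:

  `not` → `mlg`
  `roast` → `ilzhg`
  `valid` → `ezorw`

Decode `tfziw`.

Each pair mirrors across the alphabet (n↔m, o↔l, t↔g): positions sum to 25. Letters are reflected about the middle of the alphabet (position → 25−position): Atbash.
Reversing it on tfziw: t↔g, f↔u, z↔a, i↔r, w↔d.

guard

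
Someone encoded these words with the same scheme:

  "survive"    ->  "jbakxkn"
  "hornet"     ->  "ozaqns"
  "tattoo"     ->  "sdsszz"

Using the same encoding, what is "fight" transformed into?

s(18)→j(9) and u(20)→b(1) fit y≡9x+3 (mod 26); the inverse of 9 mod 26 is 3. This is an affine cipher: with a=0,…,z=25, each position x becomes (9x+3) mod 26.
On fight: f(5)→9·5+3≡22=w; i(8)→9·8+3≡23=x; g(6)→9·6+3≡5=f; h(7)→9·7+3≡14=o; t(19)→9·19+3≡18=s (all mod 26).

wxfos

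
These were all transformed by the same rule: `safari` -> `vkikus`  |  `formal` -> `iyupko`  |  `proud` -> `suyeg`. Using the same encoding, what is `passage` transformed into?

The shift depends on letter class: consonant s→v is +3, but vowel a→k is +10. The rule splits by letter class: vowels +10, consonants +3.
Applying it to passage: p(cons)+3=s, a(vowel)+10=k, s(cons)+3=v, s(cons)+3=v, a(vowel)+10=k, g(cons)+3=j, e(vowel)+10=o.

skvvkjo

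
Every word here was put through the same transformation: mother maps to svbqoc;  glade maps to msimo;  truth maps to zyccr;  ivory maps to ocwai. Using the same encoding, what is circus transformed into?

ipzled

Each letter shifts forward by (position + 6), i.e. 6, 7, 8, … — the shift grows by one for each successive letter.
On circus: c+6=i, i+7=p, r+8=z, c+9=l, u+10=e, s+11=d.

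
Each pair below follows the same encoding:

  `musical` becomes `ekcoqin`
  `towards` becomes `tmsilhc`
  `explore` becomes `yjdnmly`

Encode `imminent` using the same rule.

oeeovyvt

Treating letters as 0–25, the rule is x ↦ 17x + 8 (mod 26).
Applying it to imminent: i(8)→17·8+8≡14=o; m(12)→17·12+8≡4=e; m(12)→17·12+8≡4=e; i(8)→17·8+8≡14=o; n(13)→17·13+8≡21=v; e(4)→17·4+8≡24=y; n(13)→17·13+8≡21=v; t(19)→17·19+8≡19=t (all mod 26).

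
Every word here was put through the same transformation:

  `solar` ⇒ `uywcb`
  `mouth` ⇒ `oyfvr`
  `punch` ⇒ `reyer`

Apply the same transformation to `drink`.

It's a Vigenère-style cipher with numeric key [2,10,11]: position i shifts by key[i mod 3].
Applying it to drink: d+2=f, r+10=b, i+11=t, n+2=p, k+10=u.

fbtpu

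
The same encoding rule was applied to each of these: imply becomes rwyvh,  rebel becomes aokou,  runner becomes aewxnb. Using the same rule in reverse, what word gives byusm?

solid

A repeating key of period 2 is used — shifts +9, +10 over and over.
Reversing it on byusm: b−9=s, y−10=o, u−9=l, s−10=i, m−9=d.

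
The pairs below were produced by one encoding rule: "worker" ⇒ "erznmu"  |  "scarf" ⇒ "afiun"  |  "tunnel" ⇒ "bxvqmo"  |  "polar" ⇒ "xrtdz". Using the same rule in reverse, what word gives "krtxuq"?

column

Shifts by position in worker: pos 0: w→e (+8), pos 1: o→r (+3), pos 2: r→z (+8), pos 3: k→n (+3) — repeating every 2. A repeating key of period 2 is used — shifts +8, +3 over and over.
Reversing it on krtxuq: k−8=c, r−3=o, t−8=l, x−3=u, u−8=m, q−3=n.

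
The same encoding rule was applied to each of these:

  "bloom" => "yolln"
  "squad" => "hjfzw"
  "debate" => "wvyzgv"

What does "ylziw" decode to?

board

Each pair mirrors across the alphabet (b↔y, l↔o, o↔l): positions sum to 25. Each letter is replaced by its mirror in the alphabet: a↔z, b↔y, c↔x, and so on (the Atbash cipher).
Decoding ylziw: y↔b, l↔o, z↔a, i↔r, w↔d.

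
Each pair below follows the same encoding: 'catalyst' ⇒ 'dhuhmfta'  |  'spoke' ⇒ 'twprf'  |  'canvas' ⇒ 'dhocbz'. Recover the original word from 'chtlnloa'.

basement

The shifts repeat in a cycle of length 2: positions 0,1,… shift by +1, +7, then the pattern repeats.
Reversing it on chtlnloa: c−1=b, h−7=a, t−1=s, l−7=e, n−1=m, l−7=e, o−1=n, a−7=t.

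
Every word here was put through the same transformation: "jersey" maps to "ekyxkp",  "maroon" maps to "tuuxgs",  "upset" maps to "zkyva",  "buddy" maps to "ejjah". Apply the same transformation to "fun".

The output letters match the input read backwards, each shifted +6: jersey reversed is yesrej. Read the word backwards and shift each letter +6.
Applying it to fun: reverse → nuf; then shift: n+6=t, u+6=a, f+6=l.

tal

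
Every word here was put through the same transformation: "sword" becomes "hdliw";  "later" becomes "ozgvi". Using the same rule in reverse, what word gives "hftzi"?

Each pair mirrors across the alphabet (s↔h, w↔d, o↔l): positions sum to 25. Letters are reflected about the middle of the alphabet (position → 25−position): Atbash.
Undoing it on hftzi: h↔s, f↔u, t↔g, z↔a, i↔r.

sugar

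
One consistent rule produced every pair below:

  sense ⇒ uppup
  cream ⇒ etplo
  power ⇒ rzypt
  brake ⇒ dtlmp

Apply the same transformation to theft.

The shift depends on letter class: consonant s→u is +2, but vowel e→p is +11. Vowels shift forward by 11 and consonants shift forward by 2.
Applying it to theft: t(cons)+2=v, h(cons)+2=j, e(vowel)+11=p, f(cons)+2=h, t(cons)+2=v.

vjphv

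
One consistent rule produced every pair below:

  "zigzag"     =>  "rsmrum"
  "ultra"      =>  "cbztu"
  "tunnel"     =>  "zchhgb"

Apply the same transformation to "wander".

z(25)→r(17) and i(8)→s(18) fit y≡3x+20 (mod 26); the inverse of 3 mod 26 is 9. Treating letters as 0–25, the rule is x ↦ 3x + 20 (mod 26).
Applying it to wander: w(22)→3·22+20≡8=i; a(0)→3·0+20≡20=u; n(13)→3·13+20≡7=h; d(3)→3·3+20≡3=d; e(4)→3·4+20≡6=g; r(17)→3·17+20≡19=t (all mod 26).

iuhdgt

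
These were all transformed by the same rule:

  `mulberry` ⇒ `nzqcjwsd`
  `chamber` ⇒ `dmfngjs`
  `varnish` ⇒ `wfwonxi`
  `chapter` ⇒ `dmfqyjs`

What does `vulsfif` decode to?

Shifts by position in mulberry: pos 0: m→n (+1), pos 1: u→z (+5), pos 2: l→q (+5), pos 3: b→c (+1), pos 4: e→j (+5), pos 5: r→w (+5) — repeating every 3. A repeating key of period 3 is used — shifts +1, +5, +5 over and over.
Decoding vulsfif: v−1=u, u−5=p, l−5=g, s−1=r, f−5=a, i−5=d, f−1=e.

upgrade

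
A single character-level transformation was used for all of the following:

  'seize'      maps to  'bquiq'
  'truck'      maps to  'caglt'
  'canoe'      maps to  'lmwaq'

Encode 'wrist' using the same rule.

faubc

The shift depends on letter class: consonant s→b is +9, but vowel e→q is +12. Vowels shift forward by 12 and consonants shift forward by 9.
Applying it to wrist: w(cons)+9=f, r(cons)+9=a, i(vowel)+12=u, s(cons)+9=b, t(cons)+9=c.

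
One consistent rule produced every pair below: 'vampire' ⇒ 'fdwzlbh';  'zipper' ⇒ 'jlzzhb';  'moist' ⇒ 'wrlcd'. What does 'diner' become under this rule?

nlxhb

The shift depends on letter class: consonant v→f is +10, but vowel a→d is +3. The rule splits by letter class: vowels +3, consonants +10.
For diner: d(cons)+10=n, i(vowel)+3=l, n(cons)+10=x, e(vowel)+3=h, r(cons)+10=b.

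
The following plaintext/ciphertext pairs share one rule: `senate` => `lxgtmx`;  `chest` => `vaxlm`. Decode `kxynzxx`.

Compare letters: s→l is +19, e→x is +19, n→g is +19 — a constant shift. It's a constant shift of +19 (ROT19).
Undoing it on kxynzxx: k−19=r, x−19=e, y−19=f, n−19=u, z−19=g, x−19=e, x−19=e.

refugee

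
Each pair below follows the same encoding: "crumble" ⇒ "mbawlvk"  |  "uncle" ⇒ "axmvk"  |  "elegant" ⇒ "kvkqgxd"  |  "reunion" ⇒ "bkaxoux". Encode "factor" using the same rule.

pgmdub

The shift depends on letter class: consonant c→m is +10, but vowel u→a is +6. Vowels shift forward by 6 and consonants shift forward by 10.
Applying it to factor: f(cons)+10=p, a(vowel)+6=g, c(cons)+10=m, t(cons)+10=d, o(vowel)+6=u, r(cons)+10=b.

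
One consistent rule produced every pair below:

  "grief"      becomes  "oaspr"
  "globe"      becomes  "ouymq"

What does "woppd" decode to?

offer

In grief: g→o is +8, r→a is +9, i→s is +10, e→p is +11 — the shift increases by 1 each position. Letter i (0-indexed) is shifted by i+8, so successive shifts are 8, 9, 10, ….
Decoding woppd: w−8=o, o−9=f, p−10=f, p−11=e, d−12=r.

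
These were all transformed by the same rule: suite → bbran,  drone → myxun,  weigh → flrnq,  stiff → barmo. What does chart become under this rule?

lojyc

The shifts repeat in a cycle of length 2: positions 0,1,… shift by +9, +7, then the pattern repeats.
On chart: c+9=l, h+7=o, a+9=j, r+7=y, t+9=c.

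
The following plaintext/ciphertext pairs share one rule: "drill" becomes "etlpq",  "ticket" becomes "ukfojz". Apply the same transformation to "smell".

In drill: d→e is +1, r→t is +2, i→l is +3, l→p is +4 — the shift increases by 1 each position. Letter i (0-indexed) is shifted by i+1, so successive shifts are 1, 2, 3, ….
For smell: s+1=t, m+2=o, e+3=h, l+4=p, l+5=q.

tohpq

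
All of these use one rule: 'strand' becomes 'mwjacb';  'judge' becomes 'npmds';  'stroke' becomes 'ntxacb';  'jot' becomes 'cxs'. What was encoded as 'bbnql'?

chess

Two steps: reverse the string, then apply a Caesar shift of +9.
Decoding bbnql: shift back: b−9=s, b−9=s, n−9=e, q−9=h, l−9=c → ssehc; then reverse → chess.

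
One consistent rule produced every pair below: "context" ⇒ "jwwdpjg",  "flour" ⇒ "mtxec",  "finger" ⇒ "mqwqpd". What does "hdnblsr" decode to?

average

Each letter shifts forward by (position + 7), i.e. 7, 8, 9, … — the shift grows by one for each successive letter.
Decoding hdnblsr: h−7=a, d−8=v, n−9=e, b−10=r, l−11=a, s−12=g, r−13=e.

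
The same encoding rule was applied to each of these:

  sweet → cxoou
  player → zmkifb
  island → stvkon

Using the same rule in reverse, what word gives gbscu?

waist

A repeating key of period 3 is used — shifts +10, +1, +10 over and over.
Reversing it on gbscu: g−10=w, b−1=a, s−10=i, c−10=s, u−1=t.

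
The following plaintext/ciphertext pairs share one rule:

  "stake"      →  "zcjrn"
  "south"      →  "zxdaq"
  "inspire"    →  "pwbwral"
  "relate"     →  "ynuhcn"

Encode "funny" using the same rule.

Shifts by position in stake: pos 0: s→z (+7), pos 1: t→c (+9), pos 2: a→j (+9), pos 3: k→r (+7), pos 4: e→n (+9) — repeating every 3. It's a Vigenère-style cipher with numeric key [7,9,9]: position i shifts by key[i mod 3].
Applying it to funny: f+7=m, u+9=d, n+9=w, n+7=u, y+9=h.

mdwuh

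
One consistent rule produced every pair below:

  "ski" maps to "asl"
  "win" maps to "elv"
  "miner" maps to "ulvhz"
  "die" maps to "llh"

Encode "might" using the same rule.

ulopb

The rule splits by letter class: vowels +3, consonants +8.
Applying it to might: m(cons)+8=u, i(vowel)+3=l, g(cons)+8=o, h(cons)+8=p, t(cons)+8=b.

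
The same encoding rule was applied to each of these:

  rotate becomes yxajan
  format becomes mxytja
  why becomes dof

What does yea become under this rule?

The shift depends on letter class: consonant r→y is +7, but vowel o→x is +9. Two shifts are in play — +9 for a/e/i/o/u, +7 for every other letter.
On yea: y(cons)+7=f, e(vowel)+9=n, a(vowel)+9=j.

fnj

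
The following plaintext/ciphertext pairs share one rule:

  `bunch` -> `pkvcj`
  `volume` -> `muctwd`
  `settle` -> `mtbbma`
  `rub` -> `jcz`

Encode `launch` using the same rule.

pkvcit

The output letters match the input read backwards, each shifted +8: bunch reversed is hcnub. Two steps: reverse the string, then apply a Caesar shift of +8.
On launch: reverse → hcnual; then shift: h+8=p, c+8=k, n+8=v, u+8=c, a+8=i, l+8=t.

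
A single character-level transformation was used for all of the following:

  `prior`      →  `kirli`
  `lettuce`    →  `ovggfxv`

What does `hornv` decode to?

Each pair mirrors across the alphabet (p↔k, r↔i, i↔r): positions sum to 25. This is the alphabet-reversal cipher (Atbash): a becomes z, b becomes y, etc.
Decoding hornv: h↔s, o↔l, r↔i, n↔m, v↔e.

slime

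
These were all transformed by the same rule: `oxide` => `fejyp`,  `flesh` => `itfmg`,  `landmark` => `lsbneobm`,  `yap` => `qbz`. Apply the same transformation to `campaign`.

Two steps: reverse the string, then apply a Caesar shift of +1.
Applying it to campaign: reverse → ngiapmac; then shift: n+1=o, g+1=h, i+1=j, a+1=b, p+1=q, m+1=n, a+1=b, c+1=d.

ohjbqnbd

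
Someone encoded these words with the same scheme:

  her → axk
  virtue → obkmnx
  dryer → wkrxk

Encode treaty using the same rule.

Compare letters: h→a is +19, e→x is +19, r→k is +19 — a constant shift. Every letter moves 19 places later in the alphabet, wrapping around z→a.
Applying it to treaty: t+19=m, r+19=k, e+19=x, a+19=t, t+19=m, y+19=r.

mkxtmr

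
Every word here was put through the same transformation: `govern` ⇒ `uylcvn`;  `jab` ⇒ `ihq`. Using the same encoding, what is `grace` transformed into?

The output letters match the input read backwards, each shifted +7: govern reversed is nrevog. Two steps: reverse the string, then apply a Caesar shift of +7.
Applying it to grace: reverse → ecarg; then shift: e+7=l, c+7=j, a+7=h, r+7=y, g+7=n.

ljhyn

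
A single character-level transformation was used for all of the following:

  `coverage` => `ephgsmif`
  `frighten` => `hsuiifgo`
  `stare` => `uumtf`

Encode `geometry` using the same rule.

ifaofftz

The shifts repeat in a cycle of length 3: positions 0,1,… shift by +2, +1, +12, then the pattern repeats.
Applying it to geometry: g+2=i, e+1=f, o+12=a, m+2=o, e+1=f, t+12=f, r+2=t, y+1=z.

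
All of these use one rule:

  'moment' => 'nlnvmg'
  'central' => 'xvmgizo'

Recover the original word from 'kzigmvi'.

partner

Letters are reflected about the middle of the alphabet (position → 25−position): Atbash.
Undoing it on kzigmvi: k↔p, z↔a, i↔r, g↔t, m↔n, v↔e, i↔r.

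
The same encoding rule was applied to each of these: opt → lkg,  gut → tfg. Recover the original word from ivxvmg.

recent

This is the alphabet-reversal cipher (Atbash): a becomes z, b becomes y, etc.
Undoing it on ivxvmg: i↔r, v↔e, x↔c, v↔e, m↔n, g↔t.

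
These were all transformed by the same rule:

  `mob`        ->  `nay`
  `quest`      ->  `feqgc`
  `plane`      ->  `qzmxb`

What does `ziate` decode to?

Read the word backwards and shift each letter +12.
Undoing it on ziate: shift back: z−12=n, i−12=w, a−12=o, t−12=h, e−12=s → nwohs; then reverse → shown.

shown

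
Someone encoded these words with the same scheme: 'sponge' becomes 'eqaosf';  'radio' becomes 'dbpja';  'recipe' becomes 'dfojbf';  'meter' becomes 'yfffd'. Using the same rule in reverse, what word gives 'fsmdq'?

trace

Shifts by position in sponge: pos 0: s→e (+12), pos 1: p→q (+1), pos 2: o→a (+12), pos 3: n→o (+1) — repeating every 2. A repeating key of period 2 is used — shifts +12, +1 over and over.
Undoing it on fsmdq: f−12=t, s−1=r, m−12=a, d−1=c, q−12=e.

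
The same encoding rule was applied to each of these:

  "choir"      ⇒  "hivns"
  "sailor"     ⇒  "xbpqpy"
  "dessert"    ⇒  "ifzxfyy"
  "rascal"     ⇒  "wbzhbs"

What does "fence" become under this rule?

Shifts by position in choir: pos 0: c→h (+5), pos 1: h→i (+1), pos 2: o→v (+7), pos 3: i→n (+5), pos 4: r→s (+1) — repeating every 3. A repeating key of period 3 is used — shifts +5, +1, +7 over and over.
For fence: f+5=k, e+1=f, n+7=u, c+5=h, e+1=f.

kfuhf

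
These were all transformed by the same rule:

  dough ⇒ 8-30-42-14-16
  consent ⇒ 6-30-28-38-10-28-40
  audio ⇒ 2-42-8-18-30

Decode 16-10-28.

hen

d(#4)→8 and o(#15)→30: differences scale by 2, so n = 2·pos + 0. With a=1..z=26, the number is 2·pos.
Undoing it on 16-10-28: 16→(16−0)÷2=8=h, 10→(10−0)÷2=5=e, 28→(28−0)÷2=14=n.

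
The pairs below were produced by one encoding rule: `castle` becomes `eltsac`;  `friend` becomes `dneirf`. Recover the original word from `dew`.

The output letters match the input read backwards: castle reversed is eltsac. The word is simply reversed.
Undoing it on dew: then reverse → wed.

wed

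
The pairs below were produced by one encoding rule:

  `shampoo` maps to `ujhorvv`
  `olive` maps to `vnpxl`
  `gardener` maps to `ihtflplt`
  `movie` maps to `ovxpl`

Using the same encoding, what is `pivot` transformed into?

rpxvv

The shift depends on letter class: consonant s→u is +2, but vowel a→h is +7. Two shifts are in play — +7 for a/e/i/o/u, +2 for every other letter.
Applying it to pivot: p(cons)+2=r, i(vowel)+7=p, v(cons)+2=x, o(vowel)+7=v, t(cons)+2=v.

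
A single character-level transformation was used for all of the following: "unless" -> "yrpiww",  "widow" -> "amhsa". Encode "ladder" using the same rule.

pehhiv

Compare letters: u→y is +4, n→r is +4, l→p is +4 — a constant shift. Every letter moves 4 places later in the alphabet, wrapping around z→a.
On ladder: l+4=p, a+4=e, d+4=h, d+4=h, e+4=i, r+4=v.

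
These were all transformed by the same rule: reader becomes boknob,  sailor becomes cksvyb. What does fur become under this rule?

peb

Compare letters: r→b is +10, e→o is +10, a→k is +10 — a constant shift. Each letter is shifted forward by 10 in the alphabet (a Caesar shift of +10).
For fur: f+10=p, u+10=e, r+10=b.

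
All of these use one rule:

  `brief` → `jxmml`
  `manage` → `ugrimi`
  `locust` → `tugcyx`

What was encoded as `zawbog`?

Shifts by position in brief: pos 0: b→j (+8), pos 1: r→x (+6), pos 2: i→m (+4), pos 3: e→m (+8), pos 4: f→l (+6) — repeating every 3. It's a Vigenère-style cipher with numeric key [8,6,4]: position i shifts by key[i mod 3].
Decoding zawbog: z−8=r, a−6=u, w−4=s, b−8=t, o−6=i, g−4=c.

rustic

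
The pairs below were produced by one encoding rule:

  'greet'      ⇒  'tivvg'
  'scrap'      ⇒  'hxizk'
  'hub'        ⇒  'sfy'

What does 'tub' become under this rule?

gfy

Each letter is replaced by its mirror in the alphabet: a↔z, b↔y, c↔x, and so on (the Atbash cipher).
Applying it to tub: t↔g, u↔f, b↔y.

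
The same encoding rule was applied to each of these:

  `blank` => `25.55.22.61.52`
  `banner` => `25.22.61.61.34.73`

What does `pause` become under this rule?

b(#2)→25 and l(#12)→55: differences scale by 3, so n = 3·pos + 19. With a=1..z=26, the number is 3·pos + 19.
Applying it to pause: p=16→67, a=1→22, u=21→82, s=19→76, e=5→34.

67.22.82.76.34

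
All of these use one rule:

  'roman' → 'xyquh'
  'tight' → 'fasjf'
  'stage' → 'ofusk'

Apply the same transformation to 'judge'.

r(17)→x(23) and o(14)→y(24) fit y≡17x+20 (mod 26); the inverse of 17 mod 26 is 23. Each letter's alphabet position (a=0..z=25) is mapped through 17·x+20 mod 26 — an affine cipher.
On judge: j(9)→17·9+20≡17=r; u(20)→17·20+20≡22=w; d(3)→17·3+20≡19=t; g(6)→17·6+20≡18=s; e(4)→17·4+20≡10=k (all mod 26).

rwtsk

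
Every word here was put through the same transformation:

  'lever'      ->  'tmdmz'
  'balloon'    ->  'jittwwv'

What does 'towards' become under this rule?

Compare letters: l→t is +8, e→m is +8, v→d is +8 — a constant shift. This is a Caesar cipher with shift 8.
For towards: t+8=b, o+8=w, w+8=e, a+8=i, r+8=z, d+8=l, s+8=a.

bweizla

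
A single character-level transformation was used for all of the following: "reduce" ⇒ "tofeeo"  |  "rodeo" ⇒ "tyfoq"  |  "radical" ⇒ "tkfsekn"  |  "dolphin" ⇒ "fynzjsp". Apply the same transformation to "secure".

uoeeto

Shifts by position in reduce: pos 0: r→t (+2), pos 1: e→o (+10), pos 2: d→f (+2), pos 3: u→e (+10) — repeating every 2. The shifts repeat in a cycle of length 2: positions 0,1,… shift by +2, +10, then the pattern repeats.
Applying it to secure: s+2=u, e+10=o, c+2=e, u+10=e, r+2=t, e+10=o.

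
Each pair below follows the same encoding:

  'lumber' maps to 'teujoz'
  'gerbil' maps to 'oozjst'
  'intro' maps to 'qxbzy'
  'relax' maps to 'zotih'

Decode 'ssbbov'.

Shifts by position in lumber: pos 0: l→t (+8), pos 1: u→e (+10), pos 2: m→u (+8), pos 3: b→j (+8), pos 4: e→o (+10), pos 5: r→z (+8) — repeating every 3. It's a Vigenère-style cipher with numeric key [8,10,8]: position i shifts by key[i mod 3].
Undoing it on ssbbov: s−8=k, s−10=i, b−8=t, b−8=t, o−10=e, v−8=n.

kitten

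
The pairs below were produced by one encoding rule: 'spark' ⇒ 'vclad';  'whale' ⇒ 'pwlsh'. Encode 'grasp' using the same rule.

The output letters match the input read backwards, each shifted +11: spark reversed is kraps. Read the word backwards and shift each letter +11.
On grasp: reverse → psarg; then shift: p+11=a, s+11=d, a+11=l, r+11=c, g+11=r.

adlcr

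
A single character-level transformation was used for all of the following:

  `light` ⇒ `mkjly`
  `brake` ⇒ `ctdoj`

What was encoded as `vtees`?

In light: l→m is +1, i→k is +2, g→j is +3, h→l is +4 — the shift increases by 1 each position. Letter i (0-indexed) is shifted by i+1, so successive shifts are 1, 2, 3, ….
Decoding vtees: v−1=u, t−2=r, e−3=b, e−4=a, s−5=n.

urban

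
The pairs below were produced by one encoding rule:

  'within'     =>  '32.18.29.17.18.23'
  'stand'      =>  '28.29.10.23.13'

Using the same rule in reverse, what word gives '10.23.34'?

w is letter #23 and maps to 32: an offset of 9. The number is (letter's place in the alphabet, a=1) + 9.
Undoing it on 10.23.34: 10→(10−9)÷1=1=a, 23→(23−9)÷1=14=n, 34→(34−9)÷1=25=y.

any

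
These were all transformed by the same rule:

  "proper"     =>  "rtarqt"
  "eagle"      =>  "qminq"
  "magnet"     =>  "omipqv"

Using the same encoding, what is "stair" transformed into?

Two shifts are in play — +12 for a/e/i/o/u, +2 for every other letter.
For stair: s(cons)+2=u, t(cons)+2=v, a(vowel)+12=m, i(vowel)+12=u, r(cons)+2=t.

uvmut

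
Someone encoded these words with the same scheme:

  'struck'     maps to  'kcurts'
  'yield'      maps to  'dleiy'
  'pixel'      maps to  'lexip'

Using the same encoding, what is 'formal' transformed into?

The output letters match the input read backwards: struck reversed is kcurts. The word is simply reversed.
For formal: reverse → lamrof.

lamrof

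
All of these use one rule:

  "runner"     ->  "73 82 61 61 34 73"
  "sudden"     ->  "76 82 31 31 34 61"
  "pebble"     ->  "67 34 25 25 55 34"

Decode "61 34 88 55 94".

r(#18)→73 and u(#21)→82: differences scale by 3, so n = 3·pos + 19. With a=1..z=26, the number is 3·pos + 19.
Decoding 61 34 88 55 94: 61→(61−19)÷3=14=n, 34→(34−19)÷3=5=e, 88→(88−19)÷3=23=w, 55→(55−19)÷3=12=l, 94→(94−19)÷3=25=y.

newly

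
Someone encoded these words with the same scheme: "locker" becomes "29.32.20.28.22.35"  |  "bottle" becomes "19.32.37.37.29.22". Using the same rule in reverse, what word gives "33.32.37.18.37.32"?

potato

l is letter #12 and maps to 29: an offset of 17. The number is (letter's place in the alphabet, a=1) + 17.
Reversing it on 33.32.37.18.37.32: 33→(33−17)÷1=16=p, 32→(32−17)÷1=15=o, 37→(37−17)÷1=20=t, 18→(18−17)÷1=1=a, 37→(37−17)÷1=20=t, 32→(32−17)÷1=15=o.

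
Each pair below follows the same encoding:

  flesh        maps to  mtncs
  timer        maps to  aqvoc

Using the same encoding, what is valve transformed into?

The shift increases by 1 at each position, starting from +7: 7, 8, 9, ….
On valve: v+7=c, a+8=i, l+9=u, v+10=f, e+11=p.

ciufp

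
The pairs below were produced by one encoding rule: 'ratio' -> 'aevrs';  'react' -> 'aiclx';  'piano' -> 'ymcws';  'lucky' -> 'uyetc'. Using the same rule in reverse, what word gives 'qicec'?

A repeating key of period 3 is used — shifts +9, +4, +2 over and over.
Decoding qicec: q−9=h, i−4=e, c−2=a, e−9=v, c−4=y.

heavy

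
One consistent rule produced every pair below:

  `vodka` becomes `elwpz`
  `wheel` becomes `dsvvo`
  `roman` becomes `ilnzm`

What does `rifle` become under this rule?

Each pair mirrors across the alphabet (v↔e, o↔l, d↔w): positions sum to 25. Each letter is replaced by its mirror in the alphabet: a↔z, b↔y, c↔x, and so on (the Atbash cipher).
For rifle: r↔i, i↔r, f↔u, l↔o, e↔v.

iruov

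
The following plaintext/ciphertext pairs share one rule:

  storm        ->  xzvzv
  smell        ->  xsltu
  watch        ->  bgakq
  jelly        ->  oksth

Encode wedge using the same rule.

In storm: s→x is +5, t→z is +6, o→v is +7, r→z is +8 — the shift increases by 1 each position. Letter i (0-indexed) is shifted by i+5, so successive shifts are 5, 6, 7, ….
On wedge: w+5=b, e+6=k, d+7=k, g+8=o, e+9=n.

bkkon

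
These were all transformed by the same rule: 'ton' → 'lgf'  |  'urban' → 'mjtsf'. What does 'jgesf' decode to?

roman

Compare letters: t→l is +18, o→g is +18, n→f is +18 — a constant shift. Each letter is shifted forward by 18 in the alphabet (a Caesar shift of +18).
Decoding jgesf: j−18=r, g−18=o, e−18=m, s−18=a, f−18=n.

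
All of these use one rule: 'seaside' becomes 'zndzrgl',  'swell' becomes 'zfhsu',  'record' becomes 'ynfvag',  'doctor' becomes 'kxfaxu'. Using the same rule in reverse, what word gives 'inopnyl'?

believe

Shifts by position in seaside: pos 0: s→z (+7), pos 1: e→n (+9), pos 2: a→d (+3), pos 3: s→z (+7), pos 4: i→r (+9), pos 5: d→g (+3) — repeating every 3. It's a Vigenère-style cipher with numeric key [7,9,3]: position i shifts by key[i mod 3].
Reversing it on inopnyl: i−7=b, n−9=e, o−3=l, p−7=i, n−9=e, y−3=v, l−7=e.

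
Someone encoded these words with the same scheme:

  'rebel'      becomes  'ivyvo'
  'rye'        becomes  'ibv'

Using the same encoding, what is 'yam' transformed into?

bzn

Each pair mirrors across the alphabet (r↔i, e↔v, b↔y): positions sum to 25. Each letter is replaced by its mirror in the alphabet: a↔z, b↔y, c↔x, and so on (the Atbash cipher).
On yam: y↔b, a↔z, m↔n.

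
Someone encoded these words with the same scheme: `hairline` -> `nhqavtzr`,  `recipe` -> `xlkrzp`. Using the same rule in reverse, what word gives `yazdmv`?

In hairline: h→n is +6, a→h is +7, i→q is +8, r→a is +9 — the shift increases by 1 each position. Each letter shifts forward by (position + 6), i.e. 6, 7, 8, … — the shift grows by one for each successive letter.
Reversing it on yazdmv: y−6=s, a−7=t, z−8=r, d−9=u, m−10=c, v−11=k.

struck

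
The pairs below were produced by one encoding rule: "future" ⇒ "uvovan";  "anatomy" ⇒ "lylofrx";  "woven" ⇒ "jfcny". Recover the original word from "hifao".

Each letter's alphabet position (a=0..z=25) is mapped through 7·x+11 mod 26 — an affine cipher.
Reversing it on hifao: h(7)→15·(7−11)≡18=s; i(8)→15·(8−11)≡7=h; f(5)→15·(5−11)≡14=o; a(0)→15·(0−11)≡17=r; o(14)→15·(14−11)≡19=t (all mod 26).

short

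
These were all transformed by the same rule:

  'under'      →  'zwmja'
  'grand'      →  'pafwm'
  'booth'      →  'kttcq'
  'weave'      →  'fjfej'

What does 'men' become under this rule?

The rule splits by letter class: vowels +5, consonants +9.
On men: m(cons)+9=v, e(vowel)+5=j, n(cons)+9=w.

vjw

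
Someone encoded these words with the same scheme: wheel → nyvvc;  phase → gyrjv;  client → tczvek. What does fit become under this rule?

Compare letters: w→n is +17, h→y is +17, e→v is +17 — a constant shift. It's a constant shift of +17 (ROT17).
Applying it to fit: f+17=w, i+17=z, t+17=k.

wzk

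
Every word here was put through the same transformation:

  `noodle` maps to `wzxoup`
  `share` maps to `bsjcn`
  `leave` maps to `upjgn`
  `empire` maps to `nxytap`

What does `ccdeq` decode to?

truth

It's a Vigenère-style cipher with numeric key [9,11]: position i shifts by key[i mod 2].
Reversing it on ccdeq: c−9=t, c−11=r, d−9=u, e−11=t, q−9=h.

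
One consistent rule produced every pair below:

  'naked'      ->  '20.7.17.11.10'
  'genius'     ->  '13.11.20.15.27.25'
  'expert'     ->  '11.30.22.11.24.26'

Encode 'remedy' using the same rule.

Letters become their 1-based position plus 6 (so a→7, b→8, …).
On remedy: r=18→24, e=5→11, m=13→19, e=5→11, d=4→10, y=25→31.

24.11.19.11.10.31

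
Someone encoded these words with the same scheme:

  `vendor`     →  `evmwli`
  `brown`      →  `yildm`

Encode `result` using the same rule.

Each pair mirrors across the alphabet (v↔e, e↔v, n↔m): positions sum to 25. Each letter is replaced by its mirror in the alphabet: a↔z, b↔y, c↔x, and so on (the Atbash cipher).
On result: r↔i, e↔v, s↔h, u↔f, l↔o, t↔g.

ivhfog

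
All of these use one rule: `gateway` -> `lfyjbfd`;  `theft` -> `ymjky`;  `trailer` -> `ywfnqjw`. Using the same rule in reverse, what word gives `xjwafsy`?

Compare letters: g→l is +5, a→f is +5, t→y is +5 — a constant shift. This is a Caesar cipher with shift 5.
Reversing it on xjwafsy: x−5=s, j−5=e, w−5=r, a−5=v, f−5=a, s−5=n, y−5=t.

servant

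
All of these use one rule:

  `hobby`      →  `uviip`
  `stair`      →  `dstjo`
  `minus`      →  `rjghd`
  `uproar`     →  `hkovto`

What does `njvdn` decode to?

kiosk

h(7)→u(20) and o(14)→v(21) fit y≡15x+19 (mod 26); the inverse of 15 mod 26 is 7. Treating letters as 0–25, the rule is x ↦ 15x + 19 (mod 26).
Undoing it on njvdn: n(13)→7·(13−19)≡10=k; j(9)→7·(9−19)≡8=i; v(21)→7·(21−19)≡14=o; d(3)→7·(3−19)≡18=s; n(13)→7·(13−19)≡10=k (all mod 26).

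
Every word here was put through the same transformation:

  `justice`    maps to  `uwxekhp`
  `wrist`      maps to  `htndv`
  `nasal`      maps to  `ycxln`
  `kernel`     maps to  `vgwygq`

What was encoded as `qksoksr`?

Shifts by position in justice: pos 0: j→u (+11), pos 1: u→w (+2), pos 2: s→x (+5), pos 3: t→e (+11), pos 4: i→k (+2), pos 5: c→h (+5) — repeating every 3. A repeating key of period 3 is used — shifts +11, +2, +5 over and over.
Undoing it on qksoksr: q−11=f, k−2=i, s−5=n, o−11=d, k−2=i, s−5=n, r−11=g.

finding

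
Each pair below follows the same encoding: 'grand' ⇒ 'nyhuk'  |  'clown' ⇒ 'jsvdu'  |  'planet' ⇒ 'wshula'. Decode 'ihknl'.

badge

This is a Caesar cipher with shift 7.
Undoing it on ihknl: i−7=b, h−7=a, k−7=d, n−7=g, l−7=e.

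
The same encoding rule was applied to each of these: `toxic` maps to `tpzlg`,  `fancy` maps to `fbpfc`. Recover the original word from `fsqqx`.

In toxic: t→t is +0, o→p is +1, x→z is +2, i→l is +3 — the shift increases by 1 each position. Letter i (0-indexed) is shifted by i+0, so successive shifts are 0, 1, 2, ….
Reversing it on fsqqx: f−0=f, s−1=r, q−2=o, q−3=n, x−4=t.

front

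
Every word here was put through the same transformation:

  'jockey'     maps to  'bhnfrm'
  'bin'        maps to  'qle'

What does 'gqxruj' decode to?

ground

Two steps: reverse the string, then apply a Caesar shift of +3.
Reversing it on gqxruj: shift back: g−3=d, q−3=n, x−3=u, r−3=o, u−3=r, j−3=g → dnuorg; then reverse → ground.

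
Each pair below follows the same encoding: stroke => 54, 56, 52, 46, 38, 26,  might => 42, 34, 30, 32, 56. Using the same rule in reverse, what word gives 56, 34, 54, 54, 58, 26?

tissue

Each letter becomes 2×(its alphabet position, a=1..z=26) + 16.
Decoding 56, 34, 54, 54, 58, 26: 56→(56−16)÷2=20=t, 34→(34−16)÷2=9=i, 54→(54−16)÷2=19=s, 54→(54−16)÷2=19=s, 58→(58−16)÷2=21=u, 26→(26−16)÷2=5=e.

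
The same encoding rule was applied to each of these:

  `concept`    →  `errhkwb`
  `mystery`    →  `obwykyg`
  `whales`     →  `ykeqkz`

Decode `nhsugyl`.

In concept: c→e is +2, o→r is +3, n→r is +4, c→h is +5 — the shift increases by 1 each position. Each letter shifts forward by (position + 2), i.e. 2, 3, 4, … — the shift grows by one for each successive letter.
Decoding nhsugyl: n−2=l, h−3=e, s−4=o, u−5=p, g−6=a, y−7=r, l−8=d.

leopard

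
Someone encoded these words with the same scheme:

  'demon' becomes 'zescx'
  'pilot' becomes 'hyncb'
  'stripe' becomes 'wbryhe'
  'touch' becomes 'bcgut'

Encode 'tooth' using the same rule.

This is an affine cipher: with a=0,…,z=25, each position x becomes (5x+10) mod 26.
For tooth: t(19)→5·19+10≡1=b; o(14)→5·14+10≡2=c; o(14)→5·14+10≡2=c; t(19)→5·19+10≡1=b; h(7)→5·7+10≡19=t (all mod 26).

bccbt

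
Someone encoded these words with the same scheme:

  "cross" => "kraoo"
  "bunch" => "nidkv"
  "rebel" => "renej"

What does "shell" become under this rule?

c(2)→k(10) and r(17)→r(17) fit y≡23x+16 (mod 26); the inverse of 23 mod 26 is 17. Treating letters as 0–25, the rule is x ↦ 23x + 16 (mod 26).
Applying it to shell: s(18)→23·18+16≡14=o; h(7)→23·7+16≡21=v; e(4)→23·4+16≡4=e; l(11)→23·11+16≡9=j; l(11)→23·11+16≡9=j (all mod 26).

ovejj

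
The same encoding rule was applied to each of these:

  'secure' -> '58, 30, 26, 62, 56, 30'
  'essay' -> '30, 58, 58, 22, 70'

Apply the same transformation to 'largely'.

44, 22, 56, 34, 30, 44, 70

s(#19)→58 and e(#5)→30: differences scale by 2, so n = 2·pos + 20. Each letter becomes 2×(its alphabet position, a=1..z=26) + 20.
Applying it to largely: l=12→44, a=1→22, r=18→56, g=7→34, e=5→30, l=12→44, y=25→70.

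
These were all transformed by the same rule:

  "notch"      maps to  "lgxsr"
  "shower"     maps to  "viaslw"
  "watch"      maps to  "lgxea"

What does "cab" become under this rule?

The output letters match the input read backwards, each shifted +4: notch reversed is hcton. Read the word backwards and shift each letter +4.
Applying it to cab: reverse → bac; then shift: b+4=f, a+4=e, c+4=g.

feg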